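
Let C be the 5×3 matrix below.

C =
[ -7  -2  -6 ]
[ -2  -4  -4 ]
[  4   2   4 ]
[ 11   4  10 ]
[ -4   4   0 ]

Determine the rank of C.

Row reduce to echelon form.
R2 ← R2 − (2/7)·R1: [0, -24/7, -16/7]
R3 ← R3 + (4/7)·R1: [0, 6/7, 4/7]
R4 ← R4 + (11/7)·R1: [0, 6/7, 4/7]
R5 ← R5 − (4/7)·R1: [0, 36/7, 24/7]
R3 ← R3 + (1/4)·R2: [0, 0, 0]
R4 ← R4 + (1/4)·R2: [0, 0, 0]
R5 ← R5 + (3/2)·R2: [0, 0, 0]
Echelon form has 2 nonzero rows, so rank(C) = 2.

2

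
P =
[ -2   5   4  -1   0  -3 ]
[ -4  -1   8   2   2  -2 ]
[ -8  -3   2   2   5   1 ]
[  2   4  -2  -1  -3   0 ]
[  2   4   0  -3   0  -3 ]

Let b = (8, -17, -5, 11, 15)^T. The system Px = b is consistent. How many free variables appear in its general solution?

Row reduce the augmented matrix [P | b].
R2 ← R2 − (2)·R1: [0, -11, 0, 4, 2, 4, -33]
R3 ← R3 − (4)·R1: [0, -23, -14, 6, 5, 13, -37]
R4 ← R4 + R1: [0, 9, 2, -2, -3, -3, 19]
R5 ← R5 + R1: [0, 9, 4, -4, 0, -6, 23]
R3 ← R3 − (23/11)·R2: [0, 0, -14, -26/11, 9/11, 51/11, 32]
R4 ← R4 + (9/11)·R2: [0, 0, 2, 14/11, -15/11, 3/11, -8]
R5 ← R5 + (9/11)·R2: [0, 0, 4, -8/11, 18/11, -30/11, -4]
R4 ← R4 + (1/7)·R3: [0, 0, 0, 72/77, -96/77, 72/77, -24/7]
R5 ← R5 + (2/7)·R3: [0, 0, 0, -108/77, 144/77, -108/77, 36/7]
R5 ← R5 + (3/2)·R4: [0, 0, 0, 0, 0, 0, 0]
The echelon form has 4 nonzero rows, and every pivot lies in the first 6 columns, so rank(P) = rank([P|b]) = 4.
The system is consistent.
Free variables = (unknowns) − (rank) = 6 − 4 = 2.

2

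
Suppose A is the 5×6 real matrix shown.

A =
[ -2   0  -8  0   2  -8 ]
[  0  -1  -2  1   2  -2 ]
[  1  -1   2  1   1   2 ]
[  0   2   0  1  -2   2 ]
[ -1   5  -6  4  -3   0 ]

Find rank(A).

Row reduce to echelon form.
R3 ← R3 + (1/2)·R1: [0, -1, -2, 1, 2, -2]
R5 ← R5 − (1/2)·R1: [0, 5, -2, 4, -4, 4]
R3 ← R3 − R2: [0, 0, 0, 0, 0, 0]
R4 ← R4 + (2)·R2: [0, 0, -4, 3, 2, -2]
R5 ← R5 + (5)·R2: [0, 0, -12, 9, 6, -6]
Swap R3 ↔ R4
R5 ← R5 − (3)·R3: [0, 0, 0, 0, 0, 0]
Echelon form has 3 nonzero rows, so rank(A) = 3.

3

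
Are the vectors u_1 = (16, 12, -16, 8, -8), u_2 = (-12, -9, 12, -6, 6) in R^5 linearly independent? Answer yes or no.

no

Form the matrix with these vectors as rows and row reduce.
R2 ← R2 + (3/4)·R1: [0, 0, 0, 0, 0]
1 nonzero row, so the 2 vectors span a space of dimension 1.
Since 1 < 2, the vectors are linearly dependent.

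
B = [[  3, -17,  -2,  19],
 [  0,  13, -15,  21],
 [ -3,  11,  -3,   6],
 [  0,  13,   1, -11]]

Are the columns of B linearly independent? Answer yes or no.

yes

Row reduce B to echelon form.
R3 ← R3 + R1: [0, -6, -5, 25]
R3 ← R3 + (6/13)·R2: [0, 0, -155/13, 451/13]
R4 ← R4 − R2: [0, 0, 16, -32]
R4 ← R4 + (208/155)·R3: [0, 0, 0, 2256/155]
4 pivots among 4 columns.
Every column is a pivot column, so the columns are linearly independent.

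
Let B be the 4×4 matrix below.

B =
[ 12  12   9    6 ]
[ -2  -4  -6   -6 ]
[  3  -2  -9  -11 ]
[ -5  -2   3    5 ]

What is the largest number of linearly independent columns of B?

Row reduce to echelon form.
R2 ← R2 + (1/6)·R1: [0, -2, -9/2, -5]
R3 ← R3 − (1/4)·R1: [0, -5, -45/4, -25/2]
R4 ← R4 + (5/12)·R1: [0, 3, 27/4, 15/2]
R3 ← R3 − (5/2)·R2: [0, 0, 0, 0]
R4 ← R4 + (3/2)·R2: [0, 0, 0, 0]
Echelon form has 2 nonzero rows, so rank(B) = 2.
The rank gives the maximum number of linearly independent columns: 2.

2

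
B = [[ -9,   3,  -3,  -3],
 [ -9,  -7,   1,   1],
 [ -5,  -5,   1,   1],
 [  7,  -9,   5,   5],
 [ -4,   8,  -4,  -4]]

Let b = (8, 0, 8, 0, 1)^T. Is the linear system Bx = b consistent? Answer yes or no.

no

Row reduce the augmented matrix [B | b].
R2 ← R2 − R1: [0, -10, 4, 4, -8]
R3 ← R3 − (5/9)·R1: [0, -20/3, 8/3, 8/3, 32/9]
R4 ← R4 + (7/9)·R1: [0, -20/3, 8/3, 8/3, 56/9]
R5 ← R5 − (4/9)·R1: [0, 20/3, -8/3, -8/3, -23/9]
R3 ← R3 − (2/3)·R2: [0, 0, 0, 0, 80/9]
R4 ← R4 − (2/3)·R2: [0, 0, 0, 0, 104/9]
R5 ← R5 + (2/3)·R2: [0, 0, 0, 0, -71/9]
R4 ← R4 − (13/10)·R3: [0, 0, 0, 0, 0]
R5 ← R5 + (71/80)·R3: [0, 0, 0, 0, 0]
The echelon form has 3 nonzero rows; the last pivot sits in the augmented column, so rank(B) = 2 but rank([B|b]) = 3.
Since the ranks differ, the system is inconsistent.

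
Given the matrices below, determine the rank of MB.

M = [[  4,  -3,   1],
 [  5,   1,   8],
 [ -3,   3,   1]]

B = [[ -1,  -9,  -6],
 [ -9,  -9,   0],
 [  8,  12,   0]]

3

First compute MB:
[[ 31,   3, -24],
 [ 50,  42, -30],
 [-16,  12,  18]]
Now row reduce the product.
R2 ← R2 − (50/31)·R1: [0, 1152/31, 270/31]
R3 ← R3 + (16/31)·R1: [0, 420/31, 174/31]
R3 ← R3 − (35/96)·R2: [0, 0, 39/16]
3 nonzero rows, so rank(MB) = 3.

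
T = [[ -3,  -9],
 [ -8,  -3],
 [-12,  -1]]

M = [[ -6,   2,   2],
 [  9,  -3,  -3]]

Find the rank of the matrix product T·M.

1

First compute TM:
[[-63,  21,  21],
 [ 21,  -7,  -7],
 [ 63, -21, -21]]
Now row reduce the product.
R2 ← R2 + (1/3)·R1: [0, 0, 0]
R3 ← R3 + R1: [0, 0, 0]
1 nonzero row, so rank(TM) = 1.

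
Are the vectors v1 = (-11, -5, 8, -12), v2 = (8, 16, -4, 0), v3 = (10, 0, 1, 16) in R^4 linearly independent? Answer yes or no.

Form the matrix with these vectors as rows and row reduce.
R2 ← R2 + (8/11)·R1: [0, 136/11, 20/11, -96/11]
R3 ← R3 + (10/11)·R1: [0, -50/11, 91/11, 56/11]
R3 ← R3 + (25/68)·R2: [0, 0, 152/17, 32/17]
3 nonzero rows, so the 3 vectors span a space of dimension 3.
Since 3 = 3, the vectors are linearly independent.

yes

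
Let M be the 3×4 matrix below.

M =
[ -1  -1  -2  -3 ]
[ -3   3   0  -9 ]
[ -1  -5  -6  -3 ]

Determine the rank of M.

Row reduce to echelon form.
R2 ← R2 − (3)·R1: [0, 6, 6, 0]
R3 ← R3 − R1: [0, -4, -4, 0]
R3 ← R3 + (2/3)·R2: [0, 0, 0, 0]
Echelon form has 2 nonzero rows, so rank(M) = 2.

2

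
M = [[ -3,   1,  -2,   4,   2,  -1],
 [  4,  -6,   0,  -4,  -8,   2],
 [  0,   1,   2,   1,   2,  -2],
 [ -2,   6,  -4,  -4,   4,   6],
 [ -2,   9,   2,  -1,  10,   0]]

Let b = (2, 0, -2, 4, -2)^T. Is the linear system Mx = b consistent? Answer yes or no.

Row reduce the augmented matrix [M | b].
R2 ← R2 + (4/3)·R1: [0, -14/3, -8/3, 4/3, -16/3, 2/3, 8/3]
R4 ← R4 − (2/3)·R1: [0, 16/3, -8/3, -20/3, 8/3, 20/3, 8/3]
R5 ← R5 − (2/3)·R1: [0, 25/3, 10/3, -11/3, 26/3, 2/3, -10/3]
R3 ← R3 + (3/14)·R2: [0, 0, 10/7, 9/7, 6/7, -13/7, -10/7]
R4 ← R4 + (8/7)·R2: [0, 0, -40/7, -36/7, -24/7, 52/7, 40/7]
R5 ← R5 + (25/14)·R2: [0, 0, -10/7, -9/7, -6/7, 13/7, 10/7]
R4 ← R4 + (4)·R3: [0, 0, 0, 0, 0, 0, 0]
R5 ← R5 + R3: [0, 0, 0, 0, 0, 0, 0]
The echelon form has 3 nonzero rows, and every pivot lies in the first 6 columns, so rank(M) = rank([M|b]) = 3.
The system is consistent.

yes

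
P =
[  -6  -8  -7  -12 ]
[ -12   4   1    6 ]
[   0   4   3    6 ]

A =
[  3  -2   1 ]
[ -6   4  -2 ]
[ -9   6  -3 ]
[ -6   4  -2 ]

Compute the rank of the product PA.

1

First compute PA:
[[165, -110,  55],
 [-105,  70, -35],
 [-87,  58, -29]]
Now row reduce the product.
R2 ← R2 + (7/11)·R1: [0, 0, 0]
R3 ← R3 + (29/55)·R1: [0, 0, 0]
1 nonzero row, so rank(PA) = 1.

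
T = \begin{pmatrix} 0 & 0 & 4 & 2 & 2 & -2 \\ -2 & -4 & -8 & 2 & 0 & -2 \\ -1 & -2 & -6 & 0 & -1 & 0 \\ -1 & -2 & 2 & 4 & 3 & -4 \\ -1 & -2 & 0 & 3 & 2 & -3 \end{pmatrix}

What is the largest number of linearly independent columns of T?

Row reduce to echelon form.
Swap R1 ↔ R2
R3 ← R3 − (1/2)·R1: [0, 0, -2, -1, -1, 1]
R4 ← R4 − (1/2)·R1: [0, 0, 6, 3, 3, -3]
R5 ← R5 − (1/2)·R1: [0, 0, 4, 2, 2, -2]
R3 ← R3 + (1/2)·R2: [0, 0, 0, 0, 0, 0]
R4 ← R4 − (3/2)·R2: [0, 0, 0, 0, 0, 0]
R5 ← R5 − R2: [0, 0, 0, 0, 0, 0]
Echelon form has 2 nonzero rows, so rank(T) = 2.
The rank gives the maximum number of linearly independent columns: 2.

2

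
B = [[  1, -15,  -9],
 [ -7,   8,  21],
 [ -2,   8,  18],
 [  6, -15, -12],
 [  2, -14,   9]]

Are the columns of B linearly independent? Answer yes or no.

yes

Row reduce B to echelon form.
R2 ← R2 + (7)·R1: [0, -97, -42]
R3 ← R3 + (2)·R1: [0, -22, 0]
R4 ← R4 − (6)·R1: [0, 75, 42]
R5 ← R5 − (2)·R1: [0, 16, 27]
R3 ← R3 − (22/97)·R2: [0, 0, 924/97]
R4 ← R4 + (75/97)·R2: [0, 0, 924/97]
R5 ← R5 + (16/97)·R2: [0, 0, 1947/97]
R4 ← R4 − R3: [0, 0, 0]
R5 ← R5 − (59/28)·R3: [0, 0, 0]
3 pivots among 3 columns.
Every column is a pivot column, so the columns are linearly independent.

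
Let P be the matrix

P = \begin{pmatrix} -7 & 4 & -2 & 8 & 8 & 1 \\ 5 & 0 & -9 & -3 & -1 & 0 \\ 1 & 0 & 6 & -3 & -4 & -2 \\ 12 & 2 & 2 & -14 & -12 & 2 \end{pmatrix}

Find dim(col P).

4

Row reduce to echelon form.
R2 ← R2 + (5/7)·R1: [0, 20/7, -73/7, 19/7, 33/7, 5/7]
R3 ← R3 + (1/7)·R1: [0, 4/7, 40/7, -13/7, -20/7, -13/7]
R4 ← R4 + (12/7)·R1: [0, 62/7, -10/7, -2/7, 12/7, 26/7]
R3 ← R3 − (1/5)·R2: [0, 0, 39/5, -12/5, -19/5, -2]
R4 ← R4 − (31/10)·R2: [0, 0, 309/10, -87/10, -129/10, 3/2]
R4 ← R4 − (103/26)·R3: [0, 0, 0, 21/26, 28/13, 245/26]
Echelon form has 4 nonzero rows, so rank(P) = 4.
The column space has dimension equal to the rank: 4.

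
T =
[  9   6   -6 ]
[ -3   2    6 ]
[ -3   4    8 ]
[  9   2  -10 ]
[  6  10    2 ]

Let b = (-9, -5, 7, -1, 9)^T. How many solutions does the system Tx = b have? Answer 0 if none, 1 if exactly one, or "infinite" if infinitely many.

Row reduce the augmented matrix [T | b].
R2 ← R2 + (1/3)·R1: [0, 4, 4, -8]
R3 ← R3 + (1/3)·R1: [0, 6, 6, 4]
R4 ← R4 − R1: [0, -4, -4, 8]
R5 ← R5 − (2/3)·R1: [0, 6, 6, 15]
R3 ← R3 − (3/2)·R2: [0, 0, 0, 16]
R4 ← R4 + R2: [0, 0, 0, 0]
R5 ← R5 − (3/2)·R2: [0, 0, 0, 27]
R5 ← R5 − (27/16)·R3: [0, 0, 0, 0]
The echelon form has 3 nonzero rows; the last pivot sits in the augmented column, so rank(T) = 2 but rank([T|b]) = 3.
Since the ranks differ, the system is inconsistent.
It has no solutions.

0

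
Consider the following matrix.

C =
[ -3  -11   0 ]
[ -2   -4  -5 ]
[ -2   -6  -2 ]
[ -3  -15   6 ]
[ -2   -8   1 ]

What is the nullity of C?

1

Row reduce to echelon form.
R2 ← R2 − (2/3)·R1: [0, 10/3, -5]
R3 ← R3 − (2/3)·R1: [0, 4/3, -2]
R4 ← R4 − R1: [0, -4, 6]
R5 ← R5 − (2/3)·R1: [0, -2/3, 1]
R3 ← R3 − (2/5)·R2: [0, 0, 0]
R4 ← R4 + (6/5)·R2: [0, 0, 0]
R5 ← R5 + (1/5)·R2: [0, 0, 0]
2 nonzero rows, so rank(C) = 2.
C has 3 columns; by rank–nullity, nullity = 3 − 2 = 1.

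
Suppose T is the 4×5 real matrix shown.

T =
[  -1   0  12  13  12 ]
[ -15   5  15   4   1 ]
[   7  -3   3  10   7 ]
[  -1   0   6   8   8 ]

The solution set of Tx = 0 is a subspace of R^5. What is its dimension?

1

Row reduce to echelon form.
R2 ← R2 − (15)·R1: [0, 5, -165, -191, -179]
R3 ← R3 + (7)·R1: [0, -3, 87, 101, 91]
R4 ← R4 − R1: [0, 0, -6, -5, -4]
R3 ← R3 + (3/5)·R2: [0, 0, -12, -68/5, -82/5]
R4 ← R4 − (1/2)·R3: [0, 0, 0, 9/5, 21/5]
4 nonzero rows, so rank(T) = 4.
T has 5 columns; by rank–nullity, nullity = 5 − 4 = 1.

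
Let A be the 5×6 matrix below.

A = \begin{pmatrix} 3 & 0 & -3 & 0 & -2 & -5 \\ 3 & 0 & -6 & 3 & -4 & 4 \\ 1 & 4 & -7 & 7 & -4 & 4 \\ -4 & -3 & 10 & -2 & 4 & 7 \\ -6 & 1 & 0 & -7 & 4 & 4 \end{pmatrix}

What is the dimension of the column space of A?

Row reduce to echelon form.
R2 ← R2 − R1: [0, 0, -3, 3, -2, 9]
R3 ← R3 − (1/3)·R1: [0, 4, -6, 7, -10/3, 17/3]
R4 ← R4 + (4/3)·R1: [0, -3, 6, -2, 4/3, 1/3]
R5 ← R5 + (2)·R1: [0, 1, -6, -7, 0, -6]
Swap R2 ↔ R3
R4 ← R4 + (3/4)·R2: [0, 0, 3/2, 13/4, -7/6, 55/12]
R5 ← R5 − (1/4)·R2: [0, 0, -9/2, -35/4, 5/6, -89/12]
R4 ← R4 + (1/2)·R3: [0, 0, 0, 19/4, -13/6, 109/12]
R5 ← R5 − (3/2)·R3: [0, 0, 0, -53/4, 23/6, -251/12]
R5 ← R5 + (53/19)·R4: [0, 0, 0, 0, -42/19, 84/19]
Echelon form has 5 nonzero rows, so rank(A) = 5.
The column space has dimension equal to the rank: 5.

5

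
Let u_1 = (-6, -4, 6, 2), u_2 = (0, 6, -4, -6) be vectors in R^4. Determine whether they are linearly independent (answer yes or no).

yes

Form the matrix with these vectors as rows and row reduce.
2 nonzero rows, so the 2 vectors span a space of dimension 2.
Since 2 = 2, the vectors are linearly independent.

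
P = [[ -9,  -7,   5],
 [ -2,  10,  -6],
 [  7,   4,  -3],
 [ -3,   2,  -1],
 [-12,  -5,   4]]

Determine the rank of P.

2

Row reduce to echelon form.
R2 ← R2 − (2/9)·R1: [0, 104/9, -64/9]
R3 ← R3 + (7/9)·R1: [0, -13/9, 8/9]
R4 ← R4 − (1/3)·R1: [0, 13/3, -8/3]
R5 ← R5 − (4/3)·R1: [0, 13/3, -8/3]
R3 ← R3 + (1/8)·R2: [0, 0, 0]
R4 ← R4 − (3/8)·R2: [0, 0, 0]
R5 ← R5 − (3/8)·R2: [0, 0, 0]
Echelon form has 2 nonzero rows, so rank(P) = 2.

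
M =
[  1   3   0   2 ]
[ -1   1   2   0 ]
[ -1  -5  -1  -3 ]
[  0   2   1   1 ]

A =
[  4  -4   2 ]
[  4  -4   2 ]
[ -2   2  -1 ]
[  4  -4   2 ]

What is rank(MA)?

First compute MA:
[[ 24, -24,  12],
 [ -4,   4,  -2],
 [-34,  34, -17],
 [ 10, -10,   5]]
Now row reduce the product.
R2 ← R2 + (1/6)·R1: [0, 0, 0]
R3 ← R3 + (17/12)·R1: [0, 0, 0]
R4 ← R4 − (5/12)·R1: [0, 0, 0]
1 nonzero row, so rank(MA) = 1.

1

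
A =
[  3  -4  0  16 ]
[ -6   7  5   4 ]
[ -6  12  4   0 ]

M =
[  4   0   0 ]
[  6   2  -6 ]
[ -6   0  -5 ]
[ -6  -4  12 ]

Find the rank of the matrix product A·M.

First compute AM:
[[-108, -72, 216],
 [-36,  -2, -19],
 [ 24,  24, -92]]
Now row reduce the product.
R2 ← R2 − (1/3)·R1: [0, 22, -91]
R3 ← R3 + (2/9)·R1: [0, 8, -44]
R3 ← R3 − (4/11)·R2: [0, 0, -120/11]
3 nonzero rows, so rank(AM) = 3.

3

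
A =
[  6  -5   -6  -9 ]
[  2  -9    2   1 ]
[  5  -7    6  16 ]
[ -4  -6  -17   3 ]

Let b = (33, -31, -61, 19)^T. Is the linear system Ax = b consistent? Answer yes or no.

yes

Row reduce the augmented matrix [A | b].
R2 ← R2 − (1/3)·R1: [0, -22/3, 4, 4, -42]
R3 ← R3 − (5/6)·R1: [0, -17/6, 11, 47/2, -177/2]
R4 ← R4 + (2/3)·R1: [0, -28/3, -21, -3, 41]
R3 ← R3 − (17/44)·R2: [0, 0, 104/11, 483/22, -795/11]
R4 ← R4 − (14/11)·R2: [0, 0, -287/11, -89/11, 1039/11]
R4 ← R4 + (287/104)·R3: [0, 0, 0, 10919/208, -10919/104]
The echelon form has 4 nonzero rows, and every pivot lies in the first 4 columns, so rank(A) = rank([A|b]) = 4.
The system is consistent.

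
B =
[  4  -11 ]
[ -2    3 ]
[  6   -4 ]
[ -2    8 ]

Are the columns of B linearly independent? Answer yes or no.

yes

Row reduce B to echelon form.
R2 ← R2 + (1/2)·R1: [0, -5/2]
R3 ← R3 − (3/2)·R1: [0, 25/2]
R4 ← R4 + (1/2)·R1: [0, 5/2]
R3 ← R3 + (5)·R2: [0, 0]
R4 ← R4 + R2: [0, 0]
2 pivots among 2 columns.
Every column is a pivot column, so the columns are linearly independent.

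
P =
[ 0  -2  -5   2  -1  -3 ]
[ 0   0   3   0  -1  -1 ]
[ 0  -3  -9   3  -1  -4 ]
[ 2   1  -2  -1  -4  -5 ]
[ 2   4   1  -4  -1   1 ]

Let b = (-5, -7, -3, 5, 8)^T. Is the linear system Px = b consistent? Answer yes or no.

Row reduce the augmented matrix [P | b].
Swap R1 ↔ R4
R5 ← R5 − R1: [0, 3, 3, -3, 3, 6, 3]
Swap R2 ↔ R3
R4 ← R4 − (2/3)·R2: [0, 0, 1, 0, -1/3, -1/3, -3]
R5 ← R5 + R2: [0, 0, -6, 0, 2, 2, 0]
R4 ← R4 − (1/3)·R3: [0, 0, 0, 0, 0, 0, -2/3]
R5 ← R5 + (2)·R3: [0, 0, 0, 0, 0, 0, -14]
R5 ← R5 − (21)·R4: [0, 0, 0, 0, 0, 0, 0]
The echelon form has 4 nonzero rows; the last pivot sits in the augmented column, so rank(P) = 3 but rank([P|b]) = 4.
Since the ranks differ, the system is inconsistent.

no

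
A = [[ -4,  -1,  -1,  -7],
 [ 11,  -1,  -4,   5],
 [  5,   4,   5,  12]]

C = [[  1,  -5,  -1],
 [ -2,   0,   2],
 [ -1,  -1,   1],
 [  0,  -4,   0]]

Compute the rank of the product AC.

First compute AC:
[[ -1,  49,   1],
 [ 17, -71, -17],
 [ -8, -78,   8]]
Now row reduce the product.
R2 ← R2 + (17)·R1: [0, 762, 0]
R3 ← R3 − (8)·R1: [0, -470, 0]
R3 ← R3 + (235/381)·R2: [0, 0, 0]
2 nonzero rows, so rank(AC) = 2.

2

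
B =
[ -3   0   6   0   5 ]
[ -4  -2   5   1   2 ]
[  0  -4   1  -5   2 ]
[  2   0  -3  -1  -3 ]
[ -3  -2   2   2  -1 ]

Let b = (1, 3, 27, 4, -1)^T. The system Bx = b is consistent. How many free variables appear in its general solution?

1

Row reduce the augmented matrix [B | b].
R2 ← R2 − (4/3)·R1: [0, -2, -3, 1, -14/3, 5/3]
R4 ← R4 + (2/3)·R1: [0, 0, 1, -1, 1/3, 14/3]
R5 ← R5 − R1: [0, -2, -4, 2, -6, -2]
R3 ← R3 − (2)·R2: [0, 0, 7, -7, 34/3, 71/3]
R5 ← R5 − R2: [0, 0, -1, 1, -4/3, -11/3]
R4 ← R4 − (1/7)·R3: [0, 0, 0, 0, -9/7, 9/7]
R5 ← R5 + (1/7)·R3: [0, 0, 0, 0, 2/7, -2/7]
R5 ← R5 + (2/9)·R4: [0, 0, 0, 0, 0, 0]
The echelon form has 4 nonzero rows, and every pivot lies in the first 5 columns, so rank(B) = rank([B|b]) = 4.
The system is consistent.
Free variables = (unknowns) − (rank) = 5 − 4 = 1.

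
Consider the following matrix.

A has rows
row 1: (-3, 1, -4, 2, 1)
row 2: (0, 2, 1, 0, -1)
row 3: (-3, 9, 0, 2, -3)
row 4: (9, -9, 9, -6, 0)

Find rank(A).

Row reduce to echelon form.
R3 ← R3 − R1: [0, 8, 4, 0, -4]
R4 ← R4 + (3)·R1: [0, -6, -3, 0, 3]
R3 ← R3 − (4)·R2: [0, 0, 0, 0, 0]
R4 ← R4 + (3)·R2: [0, 0, 0, 0, 0]
Echelon form has 2 nonzero rows, so rank(A) = 2.

2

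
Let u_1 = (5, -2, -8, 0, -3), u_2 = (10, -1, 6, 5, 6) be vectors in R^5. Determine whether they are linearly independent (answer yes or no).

Form the matrix with these vectors as rows and row reduce.
R2 ← R2 − (2)·R1: [0, 3, 22, 5, 12]
2 nonzero rows, so the 2 vectors span a space of dimension 2.
Since 2 = 2, the vectors are linearly independent.

yes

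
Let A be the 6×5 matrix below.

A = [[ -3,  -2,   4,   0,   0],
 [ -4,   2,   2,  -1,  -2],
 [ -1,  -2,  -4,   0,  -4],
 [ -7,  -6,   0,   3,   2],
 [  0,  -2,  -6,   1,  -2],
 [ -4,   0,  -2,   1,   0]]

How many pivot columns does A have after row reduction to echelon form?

4

Row reduce to echelon form.
R2 ← R2 − (4/3)·R1: [0, 14/3, -10/3, -1, -2]
R3 ← R3 − (1/3)·R1: [0, -4/3, -16/3, 0, -4]
R4 ← R4 − (7/3)·R1: [0, -4/3, -28/3, 3, 2]
R6 ← R6 − (4/3)·R1: [0, 8/3, -22/3, 1, 0]
R3 ← R3 + (2/7)·R2: [0, 0, -44/7, -2/7, -32/7]
R4 ← R4 + (2/7)·R2: [0, 0, -72/7, 19/7, 10/7]
R5 ← R5 + (3/7)·R2: [0, 0, -52/7, 4/7, -20/7]
R6 ← R6 − (4/7)·R2: [0, 0, -38/7, 11/7, 8/7]
R4 ← R4 − (18/11)·R3: [0, 0, 0, 35/11, 98/11]
R5 ← R5 − (13/11)·R3: [0, 0, 0, 10/11, 28/11]
R6 ← R6 − (19/22)·R3: [0, 0, 0, 20/11, 56/11]
R5 ← R5 − (2/7)·R4: [0, 0, 0, 0, 0]
R6 ← R6 − (4/7)·R4: [0, 0, 0, 0, 0]
Echelon form has 4 nonzero rows, so rank(A) = 4.
Each nonzero row contributes one pivot column: 4 pivot columns.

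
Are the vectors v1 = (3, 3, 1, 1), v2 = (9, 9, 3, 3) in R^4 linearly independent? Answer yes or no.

Form the matrix with these vectors as rows and row reduce.
R2 ← R2 − (3)·R1: [0, 0, 0, 0]
1 nonzero row, so the 2 vectors span a space of dimension 1.
Since 1 < 2, the vectors are linearly dependent.

no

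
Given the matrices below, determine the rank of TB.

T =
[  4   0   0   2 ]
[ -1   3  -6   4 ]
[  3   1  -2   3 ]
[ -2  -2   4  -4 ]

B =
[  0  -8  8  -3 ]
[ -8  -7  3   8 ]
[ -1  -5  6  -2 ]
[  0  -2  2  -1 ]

First compute TB:
[[  0, -36,  36, -14],
 [-18,   9, -27,  35],
 [ -6, -27,  21,   0],
 [ 12,  18,  -6, -14]]
Now row reduce the product.
Swap R1 ↔ R2
R3 ← R3 − (1/3)·R1: [0, -30, 30, -35/3]
R4 ← R4 + (2/3)·R1: [0, 24, -24, 28/3]
R3 ← R3 − (5/6)·R2: [0, 0, 0, 0]
R4 ← R4 + (2/3)·R2: [0, 0, 0, 0]
2 nonzero rows, so rank(TB) = 2.

2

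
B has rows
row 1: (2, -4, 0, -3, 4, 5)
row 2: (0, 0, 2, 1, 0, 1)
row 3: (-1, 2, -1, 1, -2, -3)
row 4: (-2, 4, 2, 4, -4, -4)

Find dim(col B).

Row reduce to echelon form.
R3 ← R3 + (1/2)·R1: [0, 0, -1, -1/2, 0, -1/2]
R4 ← R4 + R1: [0, 0, 2, 1, 0, 1]
R3 ← R3 + (1/2)·R2: [0, 0, 0, 0, 0, 0]
R4 ← R4 − R2: [0, 0, 0, 0, 0, 0]
Echelon form has 2 nonzero rows, so rank(B) = 2.
The column space has dimension equal to the rank: 2.

2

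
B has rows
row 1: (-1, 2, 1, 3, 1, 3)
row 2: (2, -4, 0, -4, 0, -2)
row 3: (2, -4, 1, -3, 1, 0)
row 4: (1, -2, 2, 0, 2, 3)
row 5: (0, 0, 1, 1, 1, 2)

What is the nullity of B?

Row reduce to echelon form.
R2 ← R2 + (2)·R1: [0, 0, 2, 2, 2, 4]
R3 ← R3 + (2)·R1: [0, 0, 3, 3, 3, 6]
R4 ← R4 + R1: [0, 0, 3, 3, 3, 6]
R3 ← R3 − (3/2)·R2: [0, 0, 0, 0, 0, 0]
R4 ← R4 − (3/2)·R2: [0, 0, 0, 0, 0, 0]
R5 ← R5 − (1/2)·R2: [0, 0, 0, 0, 0, 0]
2 nonzero rows, so rank(B) = 2.
B has 6 columns; by rank–nullity, nullity = 6 − 2 = 4.

4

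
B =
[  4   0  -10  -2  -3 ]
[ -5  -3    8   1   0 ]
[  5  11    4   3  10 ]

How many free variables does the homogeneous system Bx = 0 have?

Row reduce to echelon form.
R2 ← R2 + (5/4)·R1: [0, -3, -9/2, -3/2, -15/4]
R3 ← R3 − (5/4)·R1: [0, 11, 33/2, 11/2, 55/4]
R3 ← R3 + (11/3)·R2: [0, 0, 0, 0, 0]
2 nonzero rows, so rank(B) = 2.
B has 5 columns; by rank–nullity, nullity = 5 − 2 = 3.

3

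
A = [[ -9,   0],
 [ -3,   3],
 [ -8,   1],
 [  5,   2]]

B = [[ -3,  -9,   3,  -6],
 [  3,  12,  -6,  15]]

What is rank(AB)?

2

First compute AB:
[[ 27,  81, -27,  54],
 [ 18,  63, -27,  63],
 [ 27,  84, -30,  63],
 [ -9, -21,   3,   0]]
Now row reduce the product.
R2 ← R2 − (2/3)·R1: [0, 9, -9, 27]
R3 ← R3 − R1: [0, 3, -3, 9]
R4 ← R4 + (1/3)·R1: [0, 6, -6, 18]
R3 ← R3 − (1/3)·R2: [0, 0, 0, 0]
R4 ← R4 − (2/3)·R2: [0, 0, 0, 0]
2 nonzero rows, so rank(AB) = 2.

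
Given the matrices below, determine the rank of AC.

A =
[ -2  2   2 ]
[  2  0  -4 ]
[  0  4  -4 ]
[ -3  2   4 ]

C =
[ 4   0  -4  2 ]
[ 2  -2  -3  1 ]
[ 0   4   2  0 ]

First compute AC:
[[ -4,   4,   6,  -2],
 [  8, -16, -16,   4],
 [  8, -24, -20,   4],
 [ -8,  12,  14,  -4]]
Now row reduce the product.
R2 ← R2 + (2)·R1: [0, -8, -4, 0]
R3 ← R3 + (2)·R1: [0, -16, -8, 0]
R4 ← R4 − (2)·R1: [0, 4, 2, 0]
R3 ← R3 − (2)·R2: [0, 0, 0, 0]
R4 ← R4 + (1/2)·R2: [0, 0, 0, 0]
2 nonzero rows, so rank(AC) = 2.

2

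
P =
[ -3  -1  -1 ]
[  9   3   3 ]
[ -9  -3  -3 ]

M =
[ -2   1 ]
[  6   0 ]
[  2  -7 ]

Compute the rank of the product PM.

1

First compute PM:
[[ -2,   4],
 [  6, -12],
 [ -6,  12]]
Now row reduce the product.
R2 ← R2 + (3)·R1: [0, 0]
R3 ← R3 − (3)·R1: [0, 0]
1 nonzero row, so rank(PM) = 1.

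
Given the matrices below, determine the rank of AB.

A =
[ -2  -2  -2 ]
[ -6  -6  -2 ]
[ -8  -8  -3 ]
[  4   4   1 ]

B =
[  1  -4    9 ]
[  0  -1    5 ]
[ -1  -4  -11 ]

First compute AB:
[[  0,  18,  -6],
 [ -4,  38, -62],
 [ -5,  52, -79],
 [  3, -24,  45]]
Now row reduce the product.
Swap R1 ↔ R2
R3 ← R3 − (5/4)·R1: [0, 9/2, -3/2]
R4 ← R4 + (3/4)·R1: [0, 9/2, -3/2]
R3 ← R3 − (1/4)·R2: [0, 0, 0]
R4 ← R4 − (1/4)·R2: [0, 0, 0]
2 nonzero rows, so rank(AB) = 2.

2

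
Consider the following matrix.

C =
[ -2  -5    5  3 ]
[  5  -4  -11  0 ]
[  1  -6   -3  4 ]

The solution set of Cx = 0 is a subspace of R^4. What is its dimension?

1

Row reduce to echelon form.
R2 ← R2 + (5/2)·R1: [0, -33/2, 3/2, 15/2]
R3 ← R3 + (1/2)·R1: [0, -17/2, -1/2, 11/2]
R3 ← R3 − (17/33)·R2: [0, 0, -14/11, 18/11]
3 nonzero rows, so rank(C) = 3.
C has 4 columns; by rank–nullity, nullity = 4 − 3 = 1.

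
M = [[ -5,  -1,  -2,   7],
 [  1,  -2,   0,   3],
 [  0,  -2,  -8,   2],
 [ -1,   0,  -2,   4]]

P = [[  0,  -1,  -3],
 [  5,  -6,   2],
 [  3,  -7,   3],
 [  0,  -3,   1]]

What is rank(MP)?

First compute MP:
[[-11,   4,  14],
 [-10,   2,  -4],
 [-34,  62, -26],
 [ -6,   3,   1]]
Now row reduce the product.
R2 ← R2 − (10/11)·R1: [0, -18/11, -184/11]
R3 ← R3 − (34/11)·R1: [0, 546/11, -762/11]
R4 ← R4 − (6/11)·R1: [0, 9/11, -73/11]
R3 ← R3 + (91/3)·R2: [0, 0, -1730/3]
R4 ← R4 + (1/2)·R2: [0, 0, -15]
R4 ← R4 − (9/346)·R3: [0, 0, 0]
3 nonzero rows, so rank(MP) = 3.

3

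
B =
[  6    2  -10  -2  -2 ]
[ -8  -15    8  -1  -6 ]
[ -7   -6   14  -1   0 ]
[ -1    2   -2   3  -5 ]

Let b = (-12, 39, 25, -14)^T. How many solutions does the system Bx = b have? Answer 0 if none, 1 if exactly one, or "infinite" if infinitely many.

Row reduce the augmented matrix [B | b].
R2 ← R2 + (4/3)·R1: [0, -37/3, -16/3, -11/3, -26/3, 23]
R3 ← R3 + (7/6)·R1: [0, -11/3, 7/3, -10/3, -7/3, 11]
R4 ← R4 + (1/6)·R1: [0, 7/3, -11/3, 8/3, -16/3, -16]
R3 ← R3 − (11/37)·R2: [0, 0, 145/37, -83/37, 9/37, 154/37]
R4 ← R4 + (7/37)·R2: [0, 0, -173/37, 73/37, -258/37, -431/37]
R4 ← R4 + (173/145)·R3: [0, 0, 0, -102/145, -969/145, -969/145]
The echelon form has 4 nonzero rows, and every pivot lies in the first 5 columns, so rank(B) = rank([B|b]) = 4.
The system is consistent.
rank = 4 < 5 unknowns, so there are infinitely many solutions.

infinite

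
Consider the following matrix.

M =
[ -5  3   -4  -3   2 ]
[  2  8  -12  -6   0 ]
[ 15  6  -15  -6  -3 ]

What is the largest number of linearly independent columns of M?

Row reduce to echelon form.
R2 ← R2 + (2/5)·R1: [0, 46/5, -68/5, -36/5, 4/5]
R3 ← R3 + (3)·R1: [0, 15, -27, -15, 3]
R3 ← R3 − (75/46)·R2: [0, 0, -111/23, -75/23, 39/23]
Echelon form has 3 nonzero rows, so rank(M) = 3.
The rank gives the maximum number of linearly independent columns: 3.

3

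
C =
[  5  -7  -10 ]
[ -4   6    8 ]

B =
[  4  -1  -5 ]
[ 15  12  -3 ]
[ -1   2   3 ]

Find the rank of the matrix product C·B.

2

First compute CB:
[[-75, -109, -34],
 [ 66,  92,  26]]
Now row reduce the product.
R2 ← R2 + (22/25)·R1: [0, -98/25, -98/25]
2 nonzero rows, so rank(CB) = 2.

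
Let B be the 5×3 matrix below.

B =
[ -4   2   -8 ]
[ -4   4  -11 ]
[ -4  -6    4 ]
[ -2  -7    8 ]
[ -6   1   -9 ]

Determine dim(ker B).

1

Row reduce to echelon form.
R2 ← R2 − R1: [0, 2, -3]
R3 ← R3 − R1: [0, -8, 12]
R4 ← R4 − (1/2)·R1: [0, -8, 12]
R5 ← R5 − (3/2)·R1: [0, -2, 3]
R3 ← R3 + (4)·R2: [0, 0, 0]
R4 ← R4 + (4)·R2: [0, 0, 0]
R5 ← R5 + R2: [0, 0, 0]
2 nonzero rows, so rank(B) = 2.
B has 3 columns; by rank–nullity, nullity = 3 − 2 = 1.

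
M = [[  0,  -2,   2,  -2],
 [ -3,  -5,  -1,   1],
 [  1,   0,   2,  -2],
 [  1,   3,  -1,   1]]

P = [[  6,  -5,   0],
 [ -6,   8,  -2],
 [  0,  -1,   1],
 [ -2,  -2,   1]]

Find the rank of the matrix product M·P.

2

First compute MP:
[[ 16, -14,   4],
 [ 10, -26,  10],
 [ 10,  -3,   0],
 [-14,  18,  -6]]
Now row reduce the product.
R2 ← R2 − (5/8)·R1: [0, -69/4, 15/2]
R3 ← R3 − (5/8)·R1: [0, 23/4, -5/2]
R4 ← R4 + (7/8)·R1: [0, 23/4, -5/2]
R3 ← R3 + (1/3)·R2: [0, 0, 0]
R4 ← R4 + (1/3)·R2: [0, 0, 0]
2 nonzero rows, so rank(MP) = 2.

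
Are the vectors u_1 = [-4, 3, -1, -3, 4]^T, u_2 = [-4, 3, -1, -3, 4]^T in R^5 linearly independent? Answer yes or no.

no

Form the matrix with these vectors as rows and row reduce.
R2 ← R2 − R1: [0, 0, 0, 0, 0]
1 nonzero row, so the 2 vectors span a space of dimension 1.
Since 1 < 2, the vectors are linearly dependent.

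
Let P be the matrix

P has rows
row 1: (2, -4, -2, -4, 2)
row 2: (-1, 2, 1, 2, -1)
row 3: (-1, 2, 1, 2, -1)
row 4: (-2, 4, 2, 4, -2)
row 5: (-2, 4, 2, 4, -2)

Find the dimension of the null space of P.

Row reduce to echelon form.
R2 ← R2 + (1/2)·R1: [0, 0, 0, 0, 0]
R3 ← R3 + (1/2)·R1: [0, 0, 0, 0, 0]
R4 ← R4 + R1: [0, 0, 0, 0, 0]
R5 ← R5 + R1: [0, 0, 0, 0, 0]
1 nonzero row, so rank(P) = 1.
P has 5 columns; by rank–nullity, nullity = 5 − 1 = 4.

4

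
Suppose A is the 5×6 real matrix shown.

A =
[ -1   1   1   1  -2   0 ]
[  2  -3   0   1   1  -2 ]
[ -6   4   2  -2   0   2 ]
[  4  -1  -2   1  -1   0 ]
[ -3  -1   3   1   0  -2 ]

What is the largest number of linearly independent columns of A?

Row reduce to echelon form.
R2 ← R2 + (2)·R1: [0, -1, 2, 3, -3, -2]
R3 ← R3 − (6)·R1: [0, -2, -4, -8, 12, 2]
R4 ← R4 + (4)·R1: [0, 3, 2, 5, -9, 0]
R5 ← R5 − (3)·R1: [0, -4, 0, -2, 6, -2]
R3 ← R3 − (2)·R2: [0, 0, -8, -14, 18, 6]
R4 ← R4 + (3)·R2: [0, 0, 8, 14, -18, -6]
R5 ← R5 − (4)·R2: [0, 0, -8, -14, 18, 6]
R4 ← R4 + R3: [0, 0, 0, 0, 0, 0]
R5 ← R5 − R3: [0, 0, 0, 0, 0, 0]
Echelon form has 3 nonzero rows, so rank(A) = 3.
The rank gives the maximum number of linearly independent columns: 3.

3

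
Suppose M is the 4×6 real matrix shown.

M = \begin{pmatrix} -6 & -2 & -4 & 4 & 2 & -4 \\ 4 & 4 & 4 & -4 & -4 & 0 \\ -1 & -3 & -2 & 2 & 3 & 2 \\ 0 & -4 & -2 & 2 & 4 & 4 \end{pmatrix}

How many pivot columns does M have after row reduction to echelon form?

2

Row reduce to echelon form.
R2 ← R2 + (2/3)·R1: [0, 8/3, 4/3, -4/3, -8/3, -8/3]
R3 ← R3 − (1/6)·R1: [0, -8/3, -4/3, 4/3, 8/3, 8/3]
R3 ← R3 + R2: [0, 0, 0, 0, 0, 0]
R4 ← R4 + (3/2)·R2: [0, 0, 0, 0, 0, 0]
Echelon form has 2 nonzero rows, so rank(M) = 2.
Each nonzero row contributes one pivot column: 2 pivot columns.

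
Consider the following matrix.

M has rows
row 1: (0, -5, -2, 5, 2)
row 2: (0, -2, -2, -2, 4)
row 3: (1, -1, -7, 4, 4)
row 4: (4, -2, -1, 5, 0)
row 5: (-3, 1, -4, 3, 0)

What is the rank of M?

5

Row reduce to echelon form.
Swap R1 ↔ R3
R4 ← R4 − (4)·R1: [0, 2, 27, -11, -16]
R5 ← R5 + (3)·R1: [0, -2, -25, 15, 12]
R3 ← R3 − (5/2)·R2: [0, 0, 3, 10, -8]
R4 ← R4 + R2: [0, 0, 25, -13, -12]
R5 ← R5 − R2: [0, 0, -23, 17, 8]
R4 ← R4 − (25/3)·R3: [0, 0, 0, -289/3, 164/3]
R5 ← R5 + (23/3)·R3: [0, 0, 0, 281/3, -160/3]
R5 ← R5 + (281/289)·R4: [0, 0, 0, 0, -52/289]
Echelon form has 5 nonzero rows, so rank(M) = 5.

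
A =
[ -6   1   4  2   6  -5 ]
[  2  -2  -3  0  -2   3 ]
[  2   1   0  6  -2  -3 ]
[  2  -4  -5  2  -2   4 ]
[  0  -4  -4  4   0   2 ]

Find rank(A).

3

Row reduce to echelon form.
R2 ← R2 + (1/3)·R1: [0, -5/3, -5/3, 2/3, 0, 4/3]
R3 ← R3 + (1/3)·R1: [0, 4/3, 4/3, 20/3, 0, -14/3]
R4 ← R4 + (1/3)·R1: [0, -11/3, -11/3, 8/3, 0, 7/3]
R3 ← R3 + (4/5)·R2: [0, 0, 0, 36/5, 0, -18/5]
R4 ← R4 − (11/5)·R2: [0, 0, 0, 6/5, 0, -3/5]
R5 ← R5 − (12/5)·R2: [0, 0, 0, 12/5, 0, -6/5]
R4 ← R4 − (1/6)·R3: [0, 0, 0, 0, 0, 0]
R5 ← R5 − (1/3)·R3: [0, 0, 0, 0, 0, 0]
Echelon form has 3 nonzero rows, so rank(A) = 3.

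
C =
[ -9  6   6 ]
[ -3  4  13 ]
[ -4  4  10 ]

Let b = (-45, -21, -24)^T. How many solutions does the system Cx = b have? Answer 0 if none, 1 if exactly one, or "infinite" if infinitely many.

Row reduce the augmented matrix [C | b].
R2 ← R2 − (1/3)·R1: [0, 2, 11, -6]
R3 ← R3 − (4/9)·R1: [0, 4/3, 22/3, -4]
R3 ← R3 − (2/3)·R2: [0, 0, 0, 0]
The echelon form has 2 nonzero rows, and every pivot lies in the first 3 columns, so rank(C) = rank([C|b]) = 2.
The system is consistent.
rank = 2 < 3 unknowns, so there are infinitely many solutions.

infinite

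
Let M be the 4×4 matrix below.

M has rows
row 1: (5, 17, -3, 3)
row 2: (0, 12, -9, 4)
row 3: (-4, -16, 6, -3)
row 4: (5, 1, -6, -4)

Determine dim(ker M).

1

Row reduce to echelon form.
R3 ← R3 + (4/5)·R1: [0, -12/5, 18/5, -3/5]
R4 ← R4 − R1: [0, -16, -3, -7]
R3 ← R3 + (1/5)·R2: [0, 0, 9/5, 1/5]
R4 ← R4 + (4/3)·R2: [0, 0, -15, -5/3]
R4 ← R4 + (25/3)·R3: [0, 0, 0, 0]
3 nonzero rows, so rank(M) = 3.
M has 4 columns; by rank–nullity, nullity = 4 − 3 = 1.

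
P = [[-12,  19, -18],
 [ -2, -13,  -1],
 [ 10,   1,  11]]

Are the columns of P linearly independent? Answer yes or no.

Row reduce P to echelon form.
R2 ← R2 − (1/6)·R1: [0, -97/6, 2]
R3 ← R3 + (5/6)·R1: [0, 101/6, -4]
R3 ← R3 + (101/97)·R2: [0, 0, -186/97]
3 pivots among 3 columns.
Every column is a pivot column, so the columns are linearly independent.

yes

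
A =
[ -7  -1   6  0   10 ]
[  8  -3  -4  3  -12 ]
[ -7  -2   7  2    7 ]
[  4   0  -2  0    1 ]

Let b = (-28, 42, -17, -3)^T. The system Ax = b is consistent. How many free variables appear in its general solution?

Row reduce the augmented matrix [A | b].
R2 ← R2 + (8/7)·R1: [0, -29/7, 20/7, 3, -4/7, 10]
R3 ← R3 − R1: [0, -1, 1, 2, -3, 11]
R4 ← R4 + (4/7)·R1: [0, -4/7, 10/7, 0, 47/7, -19]
R3 ← R3 − (7/29)·R2: [0, 0, 9/29, 37/29, -83/29, 249/29]
R4 ← R4 − (4/29)·R2: [0, 0, 30/29, -12/29, 197/29, -591/29]
R4 ← R4 − (10/3)·R3: [0, 0, 0, -14/3, 49/3, -49]
The echelon form has 4 nonzero rows, and every pivot lies in the first 5 columns, so rank(A) = rank([A|b]) = 4.
The system is consistent.
Free variables = (unknowns) − (rank) = 5 − 4 = 1.

1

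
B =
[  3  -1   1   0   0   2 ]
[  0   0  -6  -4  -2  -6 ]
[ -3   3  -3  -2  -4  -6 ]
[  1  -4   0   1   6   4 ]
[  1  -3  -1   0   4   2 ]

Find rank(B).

3

Row reduce to echelon form.
R3 ← R3 + R1: [0, 2, -2, -2, -4, -4]
R4 ← R4 − (1/3)·R1: [0, -11/3, -1/3, 1, 6, 10/3]
R5 ← R5 − (1/3)·R1: [0, -8/3, -4/3, 0, 4, 4/3]
Swap R2 ↔ R3
R4 ← R4 + (11/6)·R2: [0, 0, -4, -8/3, -4/3, -4]
R5 ← R5 + (4/3)·R2: [0, 0, -4, -8/3, -4/3, -4]
R4 ← R4 − (2/3)·R3: [0, 0, 0, 0, 0, 0]
R5 ← R5 − (2/3)·R3: [0, 0, 0, 0, 0, 0]
Echelon form has 3 nonzero rows, so rank(B) = 3.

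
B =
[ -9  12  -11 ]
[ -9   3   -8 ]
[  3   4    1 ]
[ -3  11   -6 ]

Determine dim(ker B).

1

Row reduce to echelon form.
R2 ← R2 − R1: [0, -9, 3]
R3 ← R3 + (1/3)·R1: [0, 8, -8/3]
R4 ← R4 − (1/3)·R1: [0, 7, -7/3]
R3 ← R3 + (8/9)·R2: [0, 0, 0]
R4 ← R4 + (7/9)·R2: [0, 0, 0]
2 nonzero rows, so rank(B) = 2.
B has 3 columns; by rank–nullity, nullity = 3 − 2 = 1.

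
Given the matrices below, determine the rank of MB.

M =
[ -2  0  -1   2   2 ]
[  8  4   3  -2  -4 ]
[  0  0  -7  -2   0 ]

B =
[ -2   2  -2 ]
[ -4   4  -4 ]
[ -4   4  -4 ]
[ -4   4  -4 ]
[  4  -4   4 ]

First compute MB:
[[  8,  -8,   8],
 [-52,  52, -52],
 [ 36, -36,  36]]
Now row reduce the product.
R2 ← R2 + (13/2)·R1: [0, 0, 0]
R3 ← R3 − (9/2)·R1: [0, 0, 0]
1 nonzero row, so rank(MB) = 1.

1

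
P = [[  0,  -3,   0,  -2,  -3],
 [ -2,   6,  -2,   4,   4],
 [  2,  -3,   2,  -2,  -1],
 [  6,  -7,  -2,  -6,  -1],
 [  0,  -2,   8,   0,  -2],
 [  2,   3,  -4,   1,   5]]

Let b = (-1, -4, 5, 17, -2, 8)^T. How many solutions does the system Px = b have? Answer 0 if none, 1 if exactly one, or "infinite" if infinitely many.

infinite

Row reduce the augmented matrix [P | b].
Swap R1 ↔ R2
R3 ← R3 + R1: [0, 3, 0, 2, 3, 1]
R4 ← R4 + (3)·R1: [0, 11, -8, 6, 11, 5]
R6 ← R6 + R1: [0, 9, -6, 5, 9, 4]
R3 ← R3 + R2: [0, 0, 0, 0, 0, 0]
R4 ← R4 + (11/3)·R2: [0, 0, -8, -4/3, 0, 4/3]
R5 ← R5 − (2/3)·R2: [0, 0, 8, 4/3, 0, -4/3]
R6 ← R6 + (3)·R2: [0, 0, -6, -1, 0, 1]
Swap R3 ↔ R4
R5 ← R5 + R3: [0, 0, 0, 0, 0, 0]
R6 ← R6 − (3/4)·R3: [0, 0, 0, 0, 0, 0]
The echelon form has 3 nonzero rows, and every pivot lies in the first 5 columns, so rank(P) = rank([P|b]) = 3.
The system is consistent.
rank = 3 < 5 unknowns, so there are infinitely many solutions.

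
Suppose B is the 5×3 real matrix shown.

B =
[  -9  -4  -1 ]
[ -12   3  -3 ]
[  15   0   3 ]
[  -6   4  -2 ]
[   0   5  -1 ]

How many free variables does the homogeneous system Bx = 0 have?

Row reduce to echelon form.
R2 ← R2 − (4/3)·R1: [0, 25/3, -5/3]
R3 ← R3 + (5/3)·R1: [0, -20/3, 4/3]
R4 ← R4 − (2/3)·R1: [0, 20/3, -4/3]
R3 ← R3 + (4/5)·R2: [0, 0, 0]
R4 ← R4 − (4/5)·R2: [0, 0, 0]
R5 ← R5 − (3/5)·R2: [0, 0, 0]
2 nonzero rows, so rank(B) = 2.
B has 3 columns; by rank–nullity, nullity = 3 − 2 = 1.

1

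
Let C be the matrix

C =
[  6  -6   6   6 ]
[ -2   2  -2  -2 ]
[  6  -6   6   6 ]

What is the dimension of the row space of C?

1

Row reduce to echelon form.
R2 ← R2 + (1/3)·R1: [0, 0, 0, 0]
R3 ← R3 − R1: [0, 0, 0, 0]
Echelon form has 1 nonzero row, so rank(C) = 1.
The row space has dimension equal to the rank: 1.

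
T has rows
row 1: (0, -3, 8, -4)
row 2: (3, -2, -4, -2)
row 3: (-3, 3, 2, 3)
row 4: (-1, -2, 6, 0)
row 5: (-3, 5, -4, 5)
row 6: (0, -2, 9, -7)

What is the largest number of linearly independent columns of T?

Row reduce to echelon form.
Swap R1 ↔ R2
R3 ← R3 + R1: [0, 1, -2, 1]
R4 ← R4 + (1/3)·R1: [0, -8/3, 14/3, -2/3]
R5 ← R5 + R1: [0, 3, -8, 3]
R3 ← R3 + (1/3)·R2: [0, 0, 2/3, -1/3]
R4 ← R4 − (8/9)·R2: [0, 0, -22/9, 26/9]
R5 ← R5 + R2: [0, 0, 0, -1]
R6 ← R6 − (2/3)·R2: [0, 0, 11/3, -13/3]
R4 ← R4 + (11/3)·R3: [0, 0, 0, 5/3]
R6 ← R6 − (11/2)·R3: [0, 0, 0, -5/2]
R5 ← R5 + (3/5)·R4: [0, 0, 0, 0]
R6 ← R6 + (3/2)·R4: [0, 0, 0, 0]
Echelon form has 4 nonzero rows, so rank(T) = 4.
The rank gives the maximum number of linearly independent columns: 4.

4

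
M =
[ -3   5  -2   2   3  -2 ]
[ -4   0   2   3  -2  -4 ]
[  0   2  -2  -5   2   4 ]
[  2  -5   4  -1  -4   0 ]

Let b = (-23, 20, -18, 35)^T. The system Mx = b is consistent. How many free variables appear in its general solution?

Row reduce the augmented matrix [M | b].
R2 ← R2 − (4/3)·R1: [0, -20/3, 14/3, 1/3, -6, -4/3, 152/3]
R4 ← R4 + (2/3)·R1: [0, -5/3, 8/3, 1/3, -2, -4/3, 59/3]
R3 ← R3 + (3/10)·R2: [0, 0, -3/5, -49/10, 1/5, 18/5, -14/5]
R4 ← R4 − (1/4)·R2: [0, 0, 3/2, 1/4, -1/2, -1, 7]
R4 ← R4 + (5/2)·R3: [0, 0, 0, -12, 0, 8, 0]
The echelon form has 4 nonzero rows, and every pivot lies in the first 6 columns, so rank(M) = rank([M|b]) = 4.
The system is consistent.
Free variables = (unknowns) − (rank) = 6 − 4 = 2.

2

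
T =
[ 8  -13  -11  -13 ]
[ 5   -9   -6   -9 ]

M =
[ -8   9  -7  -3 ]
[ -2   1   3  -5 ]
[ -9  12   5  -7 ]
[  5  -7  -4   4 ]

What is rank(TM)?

2

First compute TM:
[[ -4,  18, -98,  66],
 [-13,  27, -56,  36]]
Now row reduce the product.
R2 ← R2 − (13/4)·R1: [0, -63/2, 525/2, -357/2]
2 nonzero rows, so rank(TM) = 2.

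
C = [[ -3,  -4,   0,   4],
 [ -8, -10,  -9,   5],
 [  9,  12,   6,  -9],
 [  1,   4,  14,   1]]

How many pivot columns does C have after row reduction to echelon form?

Row reduce to echelon form.
R2 ← R2 − (8/3)·R1: [0, 2/3, -9, -17/3]
R3 ← R3 + (3)·R1: [0, 0, 6, 3]
R4 ← R4 + (1/3)·R1: [0, 8/3, 14, 7/3]
R4 ← R4 − (4)·R2: [0, 0, 50, 25]
R4 ← R4 − (25/3)·R3: [0, 0, 0, 0]
Echelon form has 3 nonzero rows, so rank(C) = 3.
Each nonzero row contributes one pivot column: 3 pivot columns.

3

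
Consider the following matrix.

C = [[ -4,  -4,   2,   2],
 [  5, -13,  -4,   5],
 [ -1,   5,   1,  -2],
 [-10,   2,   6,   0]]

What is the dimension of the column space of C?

Row reduce to echelon form.
R2 ← R2 + (5/4)·R1: [0, -18, -3/2, 15/2]
R3 ← R3 − (1/4)·R1: [0, 6, 1/2, -5/2]
R4 ← R4 − (5/2)·R1: [0, 12, 1, -5]
R3 ← R3 + (1/3)·R2: [0, 0, 0, 0]
R4 ← R4 + (2/3)·R2: [0, 0, 0, 0]
Echelon form has 2 nonzero rows, so rank(C) = 2.
The column space has dimension equal to the rank: 2.

2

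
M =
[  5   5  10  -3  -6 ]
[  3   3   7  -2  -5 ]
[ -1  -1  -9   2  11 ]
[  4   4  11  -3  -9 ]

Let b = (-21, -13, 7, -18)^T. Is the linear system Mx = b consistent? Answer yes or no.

yes

Row reduce the augmented matrix [M | b].
R2 ← R2 − (3/5)·R1: [0, 0, 1, -1/5, -7/5, -2/5]
R3 ← R3 + (1/5)·R1: [0, 0, -7, 7/5, 49/5, 14/5]
R4 ← R4 − (4/5)·R1: [0, 0, 3, -3/5, -21/5, -6/5]
R3 ← R3 + (7)·R2: [0, 0, 0, 0, 0, 0]
R4 ← R4 − (3)·R2: [0, 0, 0, 0, 0, 0]
The echelon form has 2 nonzero rows, and every pivot lies in the first 5 columns, so rank(M) = rank([M|b]) = 2.
The system is consistent.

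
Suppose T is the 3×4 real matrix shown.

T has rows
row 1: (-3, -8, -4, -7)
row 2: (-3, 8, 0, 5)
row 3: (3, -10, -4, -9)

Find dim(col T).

3

Row reduce to echelon form.
R2 ← R2 − R1: [0, 16, 4, 12]
R3 ← R3 + R1: [0, -18, -8, -16]
R3 ← R3 + (9/8)·R2: [0, 0, -7/2, -5/2]
Echelon form has 3 nonzero rows, so rank(T) = 3.
The column space has dimension equal to the rank: 3.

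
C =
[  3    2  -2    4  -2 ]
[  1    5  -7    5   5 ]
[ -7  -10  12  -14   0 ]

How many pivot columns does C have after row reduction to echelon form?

Row reduce to echelon form.
R2 ← R2 − (1/3)·R1: [0, 13/3, -19/3, 11/3, 17/3]
R3 ← R3 + (7/3)·R1: [0, -16/3, 22/3, -14/3, -14/3]
R3 ← R3 + (16/13)·R2: [0, 0, -6/13, -2/13, 30/13]
Echelon form has 3 nonzero rows, so rank(C) = 3.
Each nonzero row contributes one pivot column: 3 pivot columns.

3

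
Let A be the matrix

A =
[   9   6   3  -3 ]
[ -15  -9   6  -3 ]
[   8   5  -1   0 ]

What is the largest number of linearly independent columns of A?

2

Row reduce to echelon form.
R2 ← R2 + (5/3)·R1: [0, 1, 11, -8]
R3 ← R3 − (8/9)·R1: [0, -1/3, -11/3, 8/3]
R3 ← R3 + (1/3)·R2: [0, 0, 0, 0]
Echelon form has 2 nonzero rows, so rank(A) = 2.
The rank gives the maximum number of linearly independent columns: 2.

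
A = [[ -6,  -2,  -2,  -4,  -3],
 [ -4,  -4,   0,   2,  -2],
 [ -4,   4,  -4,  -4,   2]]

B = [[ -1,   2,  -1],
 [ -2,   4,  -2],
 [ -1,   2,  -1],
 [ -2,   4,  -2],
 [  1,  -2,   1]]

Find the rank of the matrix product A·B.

1

First compute AB:
[[ 17, -34,  17],
 [  6, -12,   6],
 [ 10, -20,  10]]
Now row reduce the product.
R2 ← R2 − (6/17)·R1: [0, 0, 0]
R3 ← R3 − (10/17)·R1: [0, 0, 0]
1 nonzero row, so rank(AB) = 1.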